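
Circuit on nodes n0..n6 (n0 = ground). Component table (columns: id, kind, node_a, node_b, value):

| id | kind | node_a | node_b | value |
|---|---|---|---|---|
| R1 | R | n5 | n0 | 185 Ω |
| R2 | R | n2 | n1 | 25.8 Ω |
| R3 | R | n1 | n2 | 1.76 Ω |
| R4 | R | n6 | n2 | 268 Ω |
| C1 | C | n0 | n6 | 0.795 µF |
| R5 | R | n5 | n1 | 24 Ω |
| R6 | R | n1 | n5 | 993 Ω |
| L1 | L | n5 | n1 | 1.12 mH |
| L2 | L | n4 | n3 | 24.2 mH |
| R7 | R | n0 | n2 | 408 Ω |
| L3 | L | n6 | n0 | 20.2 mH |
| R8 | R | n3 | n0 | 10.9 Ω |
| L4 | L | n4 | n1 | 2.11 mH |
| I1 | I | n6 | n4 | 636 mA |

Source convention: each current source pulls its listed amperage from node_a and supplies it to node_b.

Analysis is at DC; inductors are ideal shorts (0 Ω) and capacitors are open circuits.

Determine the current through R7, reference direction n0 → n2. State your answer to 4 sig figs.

-0.01494 A

Apply KCL at each of the 6 non-ground nodes and solve the resulting linear system.
Node n1: branches {R2, R3, R5, R6, L1, L4} → V_1 = 6.159
Node n2: branches {R2, R3, R4, R7} → V_2 = 6.097
Node n3: branches {L2, R8} → V_3 = 6.159
Node n4: branches {L2, L4, I1} → V_4 = 6.159
Node n5: branches {R1, R5, R6, L1} → V_5 = 6.159
Node n6: branches {R4, C1, L3, I1} → V_6 = 0.000
Source currents: i(L1)=-0.03329, i(L2)=0.5650, i(L3)=-0.6133, i(L4)=0.07098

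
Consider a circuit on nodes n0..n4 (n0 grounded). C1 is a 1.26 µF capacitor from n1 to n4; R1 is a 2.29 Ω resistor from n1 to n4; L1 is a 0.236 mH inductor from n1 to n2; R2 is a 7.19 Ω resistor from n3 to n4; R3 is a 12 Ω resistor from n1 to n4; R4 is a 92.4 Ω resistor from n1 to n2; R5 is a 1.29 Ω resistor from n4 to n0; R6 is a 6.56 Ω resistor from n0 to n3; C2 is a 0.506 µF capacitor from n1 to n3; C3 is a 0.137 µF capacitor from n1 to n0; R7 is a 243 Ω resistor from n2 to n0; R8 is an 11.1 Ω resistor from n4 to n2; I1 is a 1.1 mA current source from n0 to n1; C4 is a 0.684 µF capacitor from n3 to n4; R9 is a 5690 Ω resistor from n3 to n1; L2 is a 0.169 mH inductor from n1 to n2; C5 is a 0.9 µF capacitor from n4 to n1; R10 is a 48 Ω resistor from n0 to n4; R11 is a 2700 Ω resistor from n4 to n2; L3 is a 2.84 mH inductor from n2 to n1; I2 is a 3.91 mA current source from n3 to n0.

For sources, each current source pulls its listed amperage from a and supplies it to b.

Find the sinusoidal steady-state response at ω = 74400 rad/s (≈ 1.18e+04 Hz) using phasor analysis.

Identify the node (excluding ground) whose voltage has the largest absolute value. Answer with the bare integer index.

MNA unknowns: 4 node voltages V₁..V_4
C1: Y=0.000+0.09374j on G[1,4]
R1: Y=0.4367+0.000j on G[1,4]
L1: Y=0.000-0.05695j on G[1,2]
R2: Y=0.1391+0.000j on G[3,4]
R3: Y=0.08333+0.000j on G[1,4]
R4: Y=0.01082+0.000j on G[1,2]
R5: Y=0.7752+0.000j on G[4,0]
R6: Y=0.1524+0.000j on G[0,3]
C2: Y=0.000+0.03765j on G[1,3]
C3: Y=0.000+0.01019j on G[1,0]
R7: Y=0.004115+0.000j on G[2,0]
R8: Y=0.09009+0.000j on G[4,2]
I1: z[0]−=0.0011, z[1]+=0.0011
C4: Y=0.000+0.05089j on G[3,4]
R9: Y=0.0001757+0.000j on G[3,1]
L2: Y=0.000-0.07953j on G[1,2]
C5: Y=0.000+0.06696j on G[4,1]
R10: Y=0.02083+0.000j on G[0,4]
R11: Y=0.0003704+0.000j on G[4,2]
L3: Y=0.000-0.004733j on G[2,1]
I2: z[3]−=0.00391, z[0]+=0.00391
solve → V1=0.0001691-0.001725j, V2=-0.0007158-0.001906j, V3=-0.01260+0.003345j, V4=-0.001136-0.0006328j

3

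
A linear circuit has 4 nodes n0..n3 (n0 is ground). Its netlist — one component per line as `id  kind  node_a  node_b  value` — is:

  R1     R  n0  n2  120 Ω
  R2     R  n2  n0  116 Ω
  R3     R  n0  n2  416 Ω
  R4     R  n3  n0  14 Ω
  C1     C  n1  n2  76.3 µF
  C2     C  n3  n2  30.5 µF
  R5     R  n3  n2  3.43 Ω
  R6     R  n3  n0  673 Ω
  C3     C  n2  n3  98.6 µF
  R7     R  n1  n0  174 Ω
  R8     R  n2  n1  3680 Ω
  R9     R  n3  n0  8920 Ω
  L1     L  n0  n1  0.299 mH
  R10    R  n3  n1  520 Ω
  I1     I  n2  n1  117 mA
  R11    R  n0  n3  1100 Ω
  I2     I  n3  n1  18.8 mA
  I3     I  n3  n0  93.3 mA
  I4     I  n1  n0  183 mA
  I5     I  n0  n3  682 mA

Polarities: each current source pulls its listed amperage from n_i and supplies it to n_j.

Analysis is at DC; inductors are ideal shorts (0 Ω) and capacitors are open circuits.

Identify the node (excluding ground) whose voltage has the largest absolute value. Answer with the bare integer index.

3

MNA unknowns: 3 node voltages V₁..V_3 plus 1 source current (L1)
R1: Y=0.008333 on G[0,2]
R2: Y=0.008621 on G[2,0]
R3: Y=0.002404 on G[0,2]
R4: Y=0.07143 on G[3,0]
C1: Y=0.000 on G[1,2]
C2: Y=0.000 on G[3,2]
R5: Y=0.2915 on G[3,2]
R6: Y=0.001486 on G[3,0]
C3: Y=0.000 on G[2,3]
R7: Y=0.005747 on G[1,0]
R8: Y=0.0002717 on G[2,1]
R9: Y=0.0001121 on G[3,0]
L1: row V0−V1=0, i_L1 at 0,1
R10: Y=0.001923 on G[3,1]
I1: z[2]−=0.117, z[1]+=0.117
R11: Y=0.0009091 on G[0,3]
I2: z[3]−=0.0188, z[1]+=0.0188
I3: z[3]−=0.0933, z[0]+=0.0933
I4: z[1]−=0.183, z[0]+=0.183
I5: z[0]−=0.682, z[3]+=0.682
solve → V1=0.000, V2=4.200, V3=4.884
aux → i_L1=0.03667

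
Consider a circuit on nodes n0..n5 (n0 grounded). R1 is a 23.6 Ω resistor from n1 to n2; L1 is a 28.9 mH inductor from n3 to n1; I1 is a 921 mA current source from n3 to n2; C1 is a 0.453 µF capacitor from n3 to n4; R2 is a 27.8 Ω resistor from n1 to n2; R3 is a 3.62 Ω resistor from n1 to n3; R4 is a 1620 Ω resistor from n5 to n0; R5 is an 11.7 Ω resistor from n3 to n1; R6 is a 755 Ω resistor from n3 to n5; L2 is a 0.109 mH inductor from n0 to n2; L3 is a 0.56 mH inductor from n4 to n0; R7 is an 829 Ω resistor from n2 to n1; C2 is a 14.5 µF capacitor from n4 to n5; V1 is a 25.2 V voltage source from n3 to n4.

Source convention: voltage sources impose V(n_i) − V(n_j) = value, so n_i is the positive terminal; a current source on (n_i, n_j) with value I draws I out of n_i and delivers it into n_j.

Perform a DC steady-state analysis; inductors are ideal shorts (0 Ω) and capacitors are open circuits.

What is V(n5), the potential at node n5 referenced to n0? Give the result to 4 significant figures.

17.19 V

Apply KCL at each of the 5 non-ground nodes and solve the resulting linear system.
Node n1: branches {R1, L1, R2, R3, R5, R7} → V_1 = 25.20
Node n2: branches {R1, I1, R2, L2, R7} → V_2 = 0.000
Node n3: branches {L1, I1, C1, R3, R5, R6, V1} → V_3 = 25.20
Node n4: branches {C1, L3, C2, V1} → V_4 = 0.000
Node n5: branches {R4, R6, C2} → V_5 = 17.19
Source currents: i(L1)=2.005, i(L2)=-2.926, i(L3)=-2.936, i(V1)=-2.936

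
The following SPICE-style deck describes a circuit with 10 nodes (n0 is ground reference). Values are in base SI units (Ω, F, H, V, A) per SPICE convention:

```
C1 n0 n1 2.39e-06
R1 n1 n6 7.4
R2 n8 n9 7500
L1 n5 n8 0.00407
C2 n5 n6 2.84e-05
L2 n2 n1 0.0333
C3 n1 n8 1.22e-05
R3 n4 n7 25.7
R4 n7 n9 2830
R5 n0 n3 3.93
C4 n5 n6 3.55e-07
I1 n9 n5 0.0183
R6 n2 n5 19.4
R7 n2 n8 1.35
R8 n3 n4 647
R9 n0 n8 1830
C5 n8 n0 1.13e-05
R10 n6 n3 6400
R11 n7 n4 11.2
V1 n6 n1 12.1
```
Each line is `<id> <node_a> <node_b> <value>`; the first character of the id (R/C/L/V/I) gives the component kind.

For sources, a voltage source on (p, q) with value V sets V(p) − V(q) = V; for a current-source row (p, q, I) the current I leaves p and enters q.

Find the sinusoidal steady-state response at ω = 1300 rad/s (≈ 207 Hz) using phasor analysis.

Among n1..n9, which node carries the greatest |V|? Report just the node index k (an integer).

9

MNA unknowns: 9 node voltages V₁..V_9 plus 1 source current (V1)
C1: Y=0.000+0.003107j on G[0,1]
R1: Y=0.1351+0.000j on G[1,6]
R2: Y=0.0001333+0.000j on G[8,9]
L1: Y=0.000-0.1890j on G[5,8]
C2: Y=0.000+0.03692j on G[5,6]
L2: Y=0.000-0.02310j on G[2,1]
C3: Y=0.000+0.01586j on G[1,8]
R3: Y=0.03891+0.000j on G[4,7]
R4: Y=0.0003534+0.000j on G[7,9]
R5: Y=0.2545+0.000j on G[0,3]
C4: Y=0.000+0.0004615j on G[5,6]
I1: z[9]−=0.0183, z[5]+=0.0183
R6: Y=0.05155+0.000j on G[2,5]
R7: Y=0.7407+0.000j on G[2,8]
R8: Y=0.001546+0.000j on G[3,4]
R9: Y=0.0005464+0.000j on G[0,8]
C5: Y=0.000+0.01469j on G[8,0]
R10: Y=0.0001563+0.000j on G[6,3]
R11: Y=0.08929+0.000j on G[7,4]
V1: row V6−V1=12.1, i_V1 at 6,1
solve → V1=-11.16-0.7215j, V2=2.393-0.1836j, V3=-0.04762-0.0006511j, V4=-7.988-0.03497j, V5=2.638-0.5119j, V6=0.9440-0.7215j, V7=-8.084-0.03538j, V8=2.393-0.5833j, V9=-42.81-0.1855j
aux → i_V1=-1.643+0.06344j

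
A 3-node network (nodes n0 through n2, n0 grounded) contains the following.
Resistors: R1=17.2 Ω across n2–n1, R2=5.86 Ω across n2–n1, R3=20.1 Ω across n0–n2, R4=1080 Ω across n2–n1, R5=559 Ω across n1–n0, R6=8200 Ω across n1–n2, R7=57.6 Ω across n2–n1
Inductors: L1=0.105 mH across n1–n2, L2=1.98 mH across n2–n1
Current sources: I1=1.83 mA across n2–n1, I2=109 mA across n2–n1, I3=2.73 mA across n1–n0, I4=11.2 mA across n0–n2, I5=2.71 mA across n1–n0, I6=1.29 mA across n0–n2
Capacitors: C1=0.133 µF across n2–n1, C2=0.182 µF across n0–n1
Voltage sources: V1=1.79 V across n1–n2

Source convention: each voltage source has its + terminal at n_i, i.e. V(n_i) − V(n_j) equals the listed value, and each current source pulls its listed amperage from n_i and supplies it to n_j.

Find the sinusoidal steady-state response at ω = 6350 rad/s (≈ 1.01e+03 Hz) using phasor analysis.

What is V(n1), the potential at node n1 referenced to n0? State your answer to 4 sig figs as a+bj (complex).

Apply KCL at each of the 2 non-ground nodes and solve the resulting linear system.
Node n1: branches {R1, L1, I1, I2, C1, R2, I3, R4, R5, I5, R6, R7, C2, L2, V1} → V_1 = 1.864-0.04179j
Node n2: branches {R1, L1, I1, I2, C1, R2, R3, I4, R4, R6, I6, R7, L2, V1} → V_2 = 0.07372-0.04179j
Source currents: i(V1)=-0.3405+2.823j

1.864-0.04179j V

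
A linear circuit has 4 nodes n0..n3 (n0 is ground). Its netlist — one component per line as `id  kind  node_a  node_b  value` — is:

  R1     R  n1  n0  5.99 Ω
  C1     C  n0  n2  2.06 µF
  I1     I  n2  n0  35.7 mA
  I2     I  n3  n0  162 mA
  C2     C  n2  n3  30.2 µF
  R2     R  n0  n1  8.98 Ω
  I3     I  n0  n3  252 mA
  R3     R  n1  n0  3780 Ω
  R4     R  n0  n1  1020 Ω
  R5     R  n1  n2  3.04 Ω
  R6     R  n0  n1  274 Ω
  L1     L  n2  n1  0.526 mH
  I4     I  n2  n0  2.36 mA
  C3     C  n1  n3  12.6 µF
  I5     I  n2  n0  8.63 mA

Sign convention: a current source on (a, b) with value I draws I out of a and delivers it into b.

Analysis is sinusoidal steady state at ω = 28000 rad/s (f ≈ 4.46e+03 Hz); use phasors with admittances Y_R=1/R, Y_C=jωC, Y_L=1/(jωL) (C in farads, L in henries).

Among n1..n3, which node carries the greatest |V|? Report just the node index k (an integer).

3

Apply KCL at each of the 3 non-ground nodes and solve the resulting linear system.
Node n1: branches {R1, R2, R3, R4, R5, R6, L1, C3} → V_1 = 0.1388-0.03198j
Node n2: branches {C1, I1, C2, R5, L1, I4, I5} → V_2 = 0.1570-0.06955j
Node n3: branches {I2, C2, I3, C3} → V_3 = 0.1516-0.1336j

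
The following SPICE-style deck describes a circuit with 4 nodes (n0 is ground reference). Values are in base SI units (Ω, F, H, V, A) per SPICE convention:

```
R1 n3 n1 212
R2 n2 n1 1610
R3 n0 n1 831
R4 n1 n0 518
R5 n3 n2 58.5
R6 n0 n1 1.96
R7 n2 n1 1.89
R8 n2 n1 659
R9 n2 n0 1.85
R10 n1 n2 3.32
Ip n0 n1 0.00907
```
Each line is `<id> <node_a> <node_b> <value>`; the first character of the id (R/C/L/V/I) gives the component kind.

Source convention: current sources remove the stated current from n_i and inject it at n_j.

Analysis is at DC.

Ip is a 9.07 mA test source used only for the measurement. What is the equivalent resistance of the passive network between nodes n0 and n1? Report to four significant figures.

R_eq = 1.188 Ω

Element admittances at DC:
  Y(R1) = 0.004717 S between n3,n1
  Y(R2) = 0.0006211 S between n2,n1
  Y(R3) = 0.001203 S between n0,n1
  Y(R4) = 0.001931 S between n1,n0
  Y(R5) = 0.01709 S between n3,n2
  Y(R6) = 0.5102 S between n0,n1
  Y(R7) = 0.5291 S between n2,n1
  Y(R8) = 0.001517 S between n2,n1
  Y(R9) = 0.5405 S between n2,n0
  Y(R10) = 0.3012 S between n1,n2
  Ip: injects 0.00907 A into n1 (from n0)
Assemble and solve the 3×3 MNA system:
  V(n1)=0.01078  V(n2)=0.006545  V(n3)=0.007460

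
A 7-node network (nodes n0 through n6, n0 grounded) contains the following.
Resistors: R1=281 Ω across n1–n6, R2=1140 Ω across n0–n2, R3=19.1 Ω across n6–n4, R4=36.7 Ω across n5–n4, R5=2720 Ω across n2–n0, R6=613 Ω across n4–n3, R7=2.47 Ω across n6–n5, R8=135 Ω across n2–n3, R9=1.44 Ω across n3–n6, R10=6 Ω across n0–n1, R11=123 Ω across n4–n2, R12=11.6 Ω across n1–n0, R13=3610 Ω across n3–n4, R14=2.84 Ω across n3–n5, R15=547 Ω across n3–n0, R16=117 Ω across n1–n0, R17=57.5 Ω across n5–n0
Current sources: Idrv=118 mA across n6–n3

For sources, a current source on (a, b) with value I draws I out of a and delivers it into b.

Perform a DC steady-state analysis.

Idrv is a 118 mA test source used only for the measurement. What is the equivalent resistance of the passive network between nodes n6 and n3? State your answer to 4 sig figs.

Apply KCL at each of the 6 non-ground nodes and solve the resulting linear system.
Node n1: branches {R1, R10, R12, R16} → V_1 = -0.0007765
Node n2: branches {R2, R5, R8, R11} → V_2 = 0.01848
Node n3: branches {R6, R8, R9, R13, R14, R15, Idrv} → V_3 = 0.07451
Node n4: branches {R3, R4, R6, R11, R13} → V_4 = -0.02974
Node n5: branches {R4, R7, R14, R17} → V_5 = 0.002517
Node n6: branches {R1, R3, R7, R9, Idrv} → V_6 = -0.05782

R_eq = 1.121 Ω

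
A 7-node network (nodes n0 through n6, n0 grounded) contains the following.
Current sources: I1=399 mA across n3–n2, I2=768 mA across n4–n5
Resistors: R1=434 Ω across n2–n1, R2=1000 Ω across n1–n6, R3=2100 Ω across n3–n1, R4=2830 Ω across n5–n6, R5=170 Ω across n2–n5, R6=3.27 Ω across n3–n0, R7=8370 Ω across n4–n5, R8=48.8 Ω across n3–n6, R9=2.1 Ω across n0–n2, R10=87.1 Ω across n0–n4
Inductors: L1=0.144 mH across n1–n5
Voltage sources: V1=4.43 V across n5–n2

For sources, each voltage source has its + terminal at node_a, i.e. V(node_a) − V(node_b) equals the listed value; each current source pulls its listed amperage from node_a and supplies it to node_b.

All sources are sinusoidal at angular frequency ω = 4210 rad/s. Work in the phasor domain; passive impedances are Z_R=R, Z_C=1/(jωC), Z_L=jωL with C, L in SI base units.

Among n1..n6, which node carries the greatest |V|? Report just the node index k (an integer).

4

Apply KCL at each of the 6 non-ground nodes and solve the resulting linear system.
Node n1: branches {R1, R2, R3, L1} → V_1 = 6.833-0.01309j
Node n2: branches {I1, R1, R5, R9, V1} → V_2 = 2.403+3.861e-05j
Node n3: branches {I1, R3, R6, R8} → V_3 = -1.259-6.013e-05j
Node n4: branches {R7, I2, R10} → V_4 = -66.13+3.976e-07j
Node n5: branches {R4, R5, L1, R7, I2, V1} → V_5 = 6.833+3.861e-05j
Node n6: branches {R2, R4, R8} → V_6 = -0.7573-0.0006548j
Source currents: i(V1)=0.7089+4.863e-05j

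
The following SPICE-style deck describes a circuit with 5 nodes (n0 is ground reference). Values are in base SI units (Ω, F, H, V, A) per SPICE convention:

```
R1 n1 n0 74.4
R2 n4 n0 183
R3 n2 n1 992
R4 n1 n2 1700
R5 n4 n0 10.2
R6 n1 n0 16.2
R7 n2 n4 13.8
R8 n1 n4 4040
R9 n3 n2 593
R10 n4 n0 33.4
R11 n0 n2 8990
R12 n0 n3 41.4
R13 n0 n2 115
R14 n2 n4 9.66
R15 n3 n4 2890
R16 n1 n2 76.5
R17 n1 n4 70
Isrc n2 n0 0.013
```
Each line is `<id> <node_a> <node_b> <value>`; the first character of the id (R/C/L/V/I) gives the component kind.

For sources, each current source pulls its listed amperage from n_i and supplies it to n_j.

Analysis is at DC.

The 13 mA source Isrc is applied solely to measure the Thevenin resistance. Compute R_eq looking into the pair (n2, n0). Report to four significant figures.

R_eq = 9.939 Ω

MNA unknowns: 4 node voltages V₁..V_4
R1: Y=0.01344 on G[1,0]
R2: Y=0.005464 on G[4,0]
R3: Y=0.001008 on G[2,1]
R4: Y=0.0005882 on G[1,2]
R5: Y=0.09804 on G[4,0]
R6: Y=0.06173 on G[1,0]
R7: Y=0.07246 on G[2,4]
R8: Y=0.0002475 on G[1,4]
R9: Y=0.001686 on G[3,2]
R10: Y=0.02994 on G[4,0]
R11: Y=0.0001112 on G[0,2]
R12: Y=0.02415 on G[0,3]
R13: Y=0.008696 on G[0,2]
R14: Y=0.1035 on G[2,4]
R15: Y=0.0003460 on G[3,4]
R16: Y=0.01307 on G[1,2]
R17: Y=0.01429 on G[1,4]
Isrc: z[2]−=0.013, z[0]+=0.013
solve → V1=-0.02810, V2=-0.1292, V3=-0.009264, V4=-0.07139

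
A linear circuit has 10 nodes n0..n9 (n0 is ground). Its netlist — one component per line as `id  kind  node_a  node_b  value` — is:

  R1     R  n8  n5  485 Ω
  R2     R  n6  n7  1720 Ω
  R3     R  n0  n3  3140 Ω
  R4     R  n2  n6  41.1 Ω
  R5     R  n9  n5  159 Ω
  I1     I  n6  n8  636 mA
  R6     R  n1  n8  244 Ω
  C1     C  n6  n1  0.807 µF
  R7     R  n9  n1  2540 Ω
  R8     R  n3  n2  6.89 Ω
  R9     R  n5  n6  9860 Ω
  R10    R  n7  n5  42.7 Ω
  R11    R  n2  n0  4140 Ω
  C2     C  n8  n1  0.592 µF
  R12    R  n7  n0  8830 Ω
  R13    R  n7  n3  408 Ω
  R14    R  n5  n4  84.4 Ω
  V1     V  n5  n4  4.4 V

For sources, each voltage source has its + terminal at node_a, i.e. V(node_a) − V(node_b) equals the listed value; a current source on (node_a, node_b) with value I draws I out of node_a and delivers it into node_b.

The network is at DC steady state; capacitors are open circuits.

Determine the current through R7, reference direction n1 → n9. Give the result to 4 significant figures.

Apply KCL at each of the 9 non-ground nodes and solve the resulting linear system.
Node n1: branches {R6, C1, R7, C2} → V_1 = 429.2
Node n2: branches {R4, R8, R11} → V_2 = -34.28
Node n3: branches {R3, R8, R13} → V_3 = -30.98
Node n4: branches {R14, V1} → V_4 = 182.0
Node n5: branches {R1, R5, R9, R10, R14, V1} → V_5 = 186.4
Node n6: branches {R2, R4, I1, C1, R9} → V_6 = -54.29
Node n7: branches {R2, R10, R12, R13} → V_7 = 160.2
Node n8: branches {R1, I1, R6, C2} → V_8 = 451.2
Node n9: branches {R5, R7} → V_9 = 200.7
Source currents: i(V1)=-0.05213

0.08998 A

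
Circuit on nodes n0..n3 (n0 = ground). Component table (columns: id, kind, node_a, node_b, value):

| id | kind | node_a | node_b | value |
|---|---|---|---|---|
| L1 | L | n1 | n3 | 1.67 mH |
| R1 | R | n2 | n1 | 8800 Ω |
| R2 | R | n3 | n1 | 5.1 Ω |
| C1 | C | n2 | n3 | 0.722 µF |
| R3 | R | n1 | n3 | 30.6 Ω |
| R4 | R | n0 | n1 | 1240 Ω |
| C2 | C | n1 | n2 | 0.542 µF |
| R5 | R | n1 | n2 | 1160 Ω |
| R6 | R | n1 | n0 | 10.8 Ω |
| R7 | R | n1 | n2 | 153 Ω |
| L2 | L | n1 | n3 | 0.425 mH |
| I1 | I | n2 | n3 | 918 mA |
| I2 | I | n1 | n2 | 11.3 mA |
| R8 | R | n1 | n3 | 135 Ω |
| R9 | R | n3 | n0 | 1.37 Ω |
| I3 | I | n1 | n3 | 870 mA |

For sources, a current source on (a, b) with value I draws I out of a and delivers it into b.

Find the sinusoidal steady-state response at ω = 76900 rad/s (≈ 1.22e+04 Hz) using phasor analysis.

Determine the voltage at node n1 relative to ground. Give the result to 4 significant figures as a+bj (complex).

-3.510-0.04738j V

Element admittances at ω=76900 rad/s:
  Y(L1) = 0.000-0.007787j S between n1,n3
  Y(R1) = 0.0001136+0.000j S between n2,n1
  Y(R2) = 0.1961+0.000j S between n3,n1
  Y(C1) = 0.000+0.05552j S between n2,n3
  Y(R3) = 0.03268+0.000j S between n1,n3
  Y(R4) = 0.0008065+0.000j S between n0,n1
  Y(C2) = 0.000+0.04168j S between n1,n2
  Y(R5) = 0.0008621+0.000j S between n1,n2
  Y(R6) = 0.09259+0.000j S between n1,n0
  Y(R7) = 0.006536+0.000j S between n1,n2
  Y(L2) = 0.000-0.03060j S between n1,n3
  I1: injects 0.918 A into n3 (from n2)
  I2: injects 0.0113 A into n2 (from n1)
  Y(R8) = 0.007407+0.000j S between n1,n3
  Y(R9) = 0.7299+0.000j S between n3,n0
  I3: injects 0.87 A into n3 (from n1)
Assemble and solve the 3×3 MNA system:
  V(n1)=-3.510-0.04738j  V(n2)=-1.981+9.429j  V(n3)=0.4491+0.006062j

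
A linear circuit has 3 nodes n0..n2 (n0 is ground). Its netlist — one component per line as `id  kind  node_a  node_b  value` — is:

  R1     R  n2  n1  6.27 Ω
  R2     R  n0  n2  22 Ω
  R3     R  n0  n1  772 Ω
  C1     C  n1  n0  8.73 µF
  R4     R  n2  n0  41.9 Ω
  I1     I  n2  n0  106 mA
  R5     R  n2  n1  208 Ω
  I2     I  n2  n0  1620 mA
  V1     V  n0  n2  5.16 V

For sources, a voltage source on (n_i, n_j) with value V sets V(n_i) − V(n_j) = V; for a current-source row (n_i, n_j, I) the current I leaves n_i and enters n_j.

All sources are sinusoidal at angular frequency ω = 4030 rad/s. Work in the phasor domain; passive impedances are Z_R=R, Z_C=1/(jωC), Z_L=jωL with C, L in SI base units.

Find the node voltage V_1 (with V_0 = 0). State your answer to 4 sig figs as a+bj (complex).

Element admittances at ω=4030 rad/s:
  Y(R1) = 0.1595+0.000j S between n2,n1
  Y(R2) = 0.04545+0.000j S between n0,n2
  Y(R3) = 0.001295+0.000j S between n0,n1
  Y(C1) = 0.000+0.03518j S between n1,n0
  Y(R4) = 0.02387+0.000j S between n2,n0
  I1: injects 0.106 A into n0 (from n2)
  Y(R5) = 0.004808+0.000j S between n2,n1
  I2: injects 1.62 A into n0 (from n2)
  V1: constraint V(n0)−V(n2) = 5.16
Assemble and solve the 3×3 MNA system:
  V(n1)=-4.899+1.041j  V(n2)=-5.160+0.000j
  i(V1)=1.325-0.1710j

-4.899+1.041j V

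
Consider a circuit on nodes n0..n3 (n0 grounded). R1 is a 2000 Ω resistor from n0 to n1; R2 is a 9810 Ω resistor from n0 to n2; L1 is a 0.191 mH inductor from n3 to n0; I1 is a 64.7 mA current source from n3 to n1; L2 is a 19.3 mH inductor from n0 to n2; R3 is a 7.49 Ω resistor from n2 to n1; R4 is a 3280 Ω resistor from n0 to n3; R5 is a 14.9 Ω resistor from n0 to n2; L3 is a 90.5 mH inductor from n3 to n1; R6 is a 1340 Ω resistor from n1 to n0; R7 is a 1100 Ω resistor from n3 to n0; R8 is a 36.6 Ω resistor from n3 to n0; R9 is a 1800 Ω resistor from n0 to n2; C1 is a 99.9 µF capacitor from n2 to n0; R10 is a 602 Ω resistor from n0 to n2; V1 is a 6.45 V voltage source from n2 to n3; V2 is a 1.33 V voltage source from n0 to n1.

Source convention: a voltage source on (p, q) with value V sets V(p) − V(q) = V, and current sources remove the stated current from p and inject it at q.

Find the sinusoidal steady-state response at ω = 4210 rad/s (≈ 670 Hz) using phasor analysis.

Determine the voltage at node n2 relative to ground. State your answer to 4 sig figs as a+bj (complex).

MNA unknowns: 3 node voltages V₁..V_3 plus 2 source currents (V1, V2)
R1: Y=0.0005000+0.000j on G[0,1]
R2: Y=0.0001019+0.000j on G[0,2]
L1: Y=0.000-1.244j on G[3,0]
I1: z[3]−=0.0647, z[1]+=0.0647
L2: Y=0.000-0.01231j on G[0,2]
R3: Y=0.1335+0.000j on G[2,1]
R4: Y=0.0003049+0.000j on G[0,3]
R5: Y=0.06711+0.000j on G[0,2]
L3: Y=0.000-0.002625j on G[3,1]
R6: Y=0.0007463+0.000j on G[1,0]
R7: Y=0.0009091+0.000j on G[3,0]
R8: Y=0.02732+0.000j on G[3,0]
R9: Y=0.0005556+0.000j on G[0,2]
C1: Y=0.000+0.4206j on G[2,0]
R10: Y=0.001661+0.000j on G[0,2]
V1: row V2−V3=6.45, i_V1 at 2,3
V2: row V0−V1=1.33, i_V2 at 0,1
solve → V1=-1.330+0.000j, V2=8.891-2.525j, V3=2.441-2.525j
aux → i_V1=-3.013-3.117j, i_V2=-1.424+0.3471j

8.891-2.525j V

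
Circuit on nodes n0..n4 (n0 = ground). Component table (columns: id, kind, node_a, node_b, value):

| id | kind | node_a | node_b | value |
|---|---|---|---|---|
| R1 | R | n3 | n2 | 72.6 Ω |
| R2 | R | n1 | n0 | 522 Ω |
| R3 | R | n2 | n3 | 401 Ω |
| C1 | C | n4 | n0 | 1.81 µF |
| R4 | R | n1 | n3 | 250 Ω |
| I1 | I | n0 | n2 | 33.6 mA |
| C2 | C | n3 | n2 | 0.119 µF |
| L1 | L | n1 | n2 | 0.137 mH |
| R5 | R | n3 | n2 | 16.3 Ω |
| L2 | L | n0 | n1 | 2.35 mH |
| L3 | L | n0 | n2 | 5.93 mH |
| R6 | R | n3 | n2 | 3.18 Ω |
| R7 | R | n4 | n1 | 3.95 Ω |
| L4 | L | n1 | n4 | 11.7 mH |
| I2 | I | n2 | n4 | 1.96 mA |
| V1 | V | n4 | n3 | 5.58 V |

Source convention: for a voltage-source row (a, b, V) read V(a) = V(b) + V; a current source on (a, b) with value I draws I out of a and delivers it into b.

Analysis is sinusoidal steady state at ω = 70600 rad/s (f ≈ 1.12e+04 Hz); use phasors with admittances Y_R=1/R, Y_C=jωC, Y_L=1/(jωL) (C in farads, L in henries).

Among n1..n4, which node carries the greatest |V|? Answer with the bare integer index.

3

Apply KCL at each of the 4 non-ground nodes and solve the resulting linear system.
Node n1: branches {R2, R4, L1, L2, R7, L4} → V_1 = -1.287+1.211j
Node n2: branches {R1, R3, I1, C2, L1, R5, L3, R6, I2} → V_2 = -5.029-1.282j
Node n3: branches {R1, R3, R4, C2, R5, R6, V1} → V_3 = -5.753-0.2491j
Node n4: branches {C1, R7, L4, I2, V1} → V_4 = -0.1729-0.2491j
Source currents: i(V1)=-0.3103+0.3930j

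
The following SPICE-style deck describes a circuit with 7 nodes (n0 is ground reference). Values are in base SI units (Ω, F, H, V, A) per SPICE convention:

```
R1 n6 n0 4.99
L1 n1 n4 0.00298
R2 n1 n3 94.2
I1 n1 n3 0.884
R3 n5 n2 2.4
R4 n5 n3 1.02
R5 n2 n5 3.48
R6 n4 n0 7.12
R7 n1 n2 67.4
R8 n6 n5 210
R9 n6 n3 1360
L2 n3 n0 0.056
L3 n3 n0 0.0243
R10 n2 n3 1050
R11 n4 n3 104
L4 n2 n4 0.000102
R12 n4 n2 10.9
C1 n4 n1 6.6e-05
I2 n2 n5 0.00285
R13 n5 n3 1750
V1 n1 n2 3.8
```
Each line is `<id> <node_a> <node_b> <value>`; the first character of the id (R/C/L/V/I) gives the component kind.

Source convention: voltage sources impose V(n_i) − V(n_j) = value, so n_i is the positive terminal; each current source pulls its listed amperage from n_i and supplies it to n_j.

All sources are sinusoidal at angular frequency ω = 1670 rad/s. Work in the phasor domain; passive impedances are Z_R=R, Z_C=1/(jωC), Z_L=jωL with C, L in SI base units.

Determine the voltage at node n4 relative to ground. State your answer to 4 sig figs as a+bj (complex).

-0.1875+0.4421j V

Apply KCL at each of the 6 non-ground nodes and solve the resulting linear system.
Node n1: branches {L1, R2, I1, R7, C1, V1} → V_1 = 3.544+0.4355j
Node n2: branches {R3, R5, R7, R10, L4, R12, I2, V1} → V_2 = -0.2557+0.4355j
Node n3: branches {R2, I1, R4, R9, L2, L3, R10, R11, R13} → V_3 = 1.837+0.5820j
Node n4: branches {L1, R6, R11, L4, R12, C1} → V_4 = -0.1875+0.4421j
Node n5: branches {R3, R4, R5, R8, I2, R13} → V_5 = 0.9619+0.5194j
Node n6: branches {R1, R8, R9} → V_6 = 0.02881+0.01409j
Source currents: i(V1)=-0.9579+0.3401j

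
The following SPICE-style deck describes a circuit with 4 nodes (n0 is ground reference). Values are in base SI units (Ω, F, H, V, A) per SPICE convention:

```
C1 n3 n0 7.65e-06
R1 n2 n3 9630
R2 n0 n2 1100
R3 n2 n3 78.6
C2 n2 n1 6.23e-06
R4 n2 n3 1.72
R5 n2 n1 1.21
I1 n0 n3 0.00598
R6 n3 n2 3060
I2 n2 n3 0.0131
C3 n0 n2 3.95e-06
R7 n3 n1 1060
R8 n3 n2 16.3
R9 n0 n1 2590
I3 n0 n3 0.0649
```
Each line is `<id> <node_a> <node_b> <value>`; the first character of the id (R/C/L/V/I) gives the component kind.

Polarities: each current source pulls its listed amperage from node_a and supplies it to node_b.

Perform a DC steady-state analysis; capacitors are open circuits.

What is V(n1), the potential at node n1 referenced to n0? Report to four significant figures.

MNA unknowns: 3 node voltages V₁..V_3
C1: Y=0.000 on G[3,0]
R1: Y=0.0001038 on G[2,3]
R2: Y=0.0009091 on G[0,2]
R3: Y=0.01272 on G[2,3]
C2: Y=0.000 on G[2,1]
R4: Y=0.5814 on G[2,3]
R5: Y=0.8264 on G[2,1]
I1: z[0]−=0.00598, z[3]+=0.00598
R6: Y=0.0003268 on G[3,2]
I2: z[2]−=0.0131, z[3]+=0.0131
C3: Y=0.000 on G[0,2]
R7: Y=0.0009434 on G[3,1]
R8: Y=0.06135 on G[3,2]
R9: Y=0.0003861 on G[0,1]
I3: z[0]−=0.0649, z[3]+=0.0649
solve → V1=54.71, V2=54.73, V3=54.86

54.71 V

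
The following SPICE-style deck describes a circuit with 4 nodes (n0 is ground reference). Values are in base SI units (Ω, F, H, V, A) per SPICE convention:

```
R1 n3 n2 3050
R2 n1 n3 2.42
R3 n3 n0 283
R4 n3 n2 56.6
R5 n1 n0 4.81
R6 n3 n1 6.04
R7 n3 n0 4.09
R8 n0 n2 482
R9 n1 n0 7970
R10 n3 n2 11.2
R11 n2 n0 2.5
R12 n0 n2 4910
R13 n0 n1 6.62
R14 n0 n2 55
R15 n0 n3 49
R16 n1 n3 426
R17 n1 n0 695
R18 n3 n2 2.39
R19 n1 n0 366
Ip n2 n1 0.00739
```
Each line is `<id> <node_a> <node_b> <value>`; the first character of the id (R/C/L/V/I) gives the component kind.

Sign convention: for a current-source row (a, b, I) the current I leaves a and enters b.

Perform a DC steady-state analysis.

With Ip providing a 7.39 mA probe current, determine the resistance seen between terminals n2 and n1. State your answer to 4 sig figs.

MNA unknowns: 3 node voltages V₁..V_3
R1: Y=0.0003279 on G[3,2]
R2: Y=0.4132 on G[1,3]
R3: Y=0.003534 on G[3,0]
R4: Y=0.01767 on G[3,2]
R5: Y=0.2079 on G[1,0]
R6: Y=0.1656 on G[3,1]
R7: Y=0.2445 on G[3,0]
R8: Y=0.002075 on G[0,2]
R9: Y=0.0001255 on G[1,0]
R10: Y=0.08929 on G[3,2]
R11: Y=0.4000 on G[2,0]
R12: Y=0.0002037 on G[0,2]
R13: Y=0.1511 on G[0,1]
R14: Y=0.01818 on G[0,2]
R15: Y=0.02041 on G[0,3]
R16: Y=0.002347 on G[1,3]
R17: Y=0.001439 on G[1,0]
R18: Y=0.4184 on G[3,2]
R19: Y=0.002732 on G[1,0]
Ip: z[2]−=0.00739, z[1]+=0.00739
solve → V1=0.008200, V2=-0.007473, V3=0.0006085

R_eq = 2.121 Ω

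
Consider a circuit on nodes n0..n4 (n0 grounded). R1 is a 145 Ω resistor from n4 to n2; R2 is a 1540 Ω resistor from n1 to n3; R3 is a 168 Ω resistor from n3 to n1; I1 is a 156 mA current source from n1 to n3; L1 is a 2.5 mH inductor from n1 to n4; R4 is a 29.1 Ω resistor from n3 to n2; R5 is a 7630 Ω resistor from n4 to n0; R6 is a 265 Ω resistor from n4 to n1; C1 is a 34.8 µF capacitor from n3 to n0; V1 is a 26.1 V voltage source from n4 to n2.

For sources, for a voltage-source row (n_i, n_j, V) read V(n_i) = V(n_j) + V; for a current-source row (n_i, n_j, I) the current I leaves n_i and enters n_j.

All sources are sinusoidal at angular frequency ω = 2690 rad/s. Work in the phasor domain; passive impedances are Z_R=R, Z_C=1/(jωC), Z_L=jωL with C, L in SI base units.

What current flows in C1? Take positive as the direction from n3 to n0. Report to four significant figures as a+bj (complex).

MNA unknowns: 4 node voltages V₁..V_4 plus 1 source current (V1)
R1: Y=0.006897+0.000j on G[4,2]
R2: Y=0.0006494+0.000j on G[1,3]
R3: Y=0.005952+0.000j on G[3,1]
I1: z[1]−=0.156, z[3]+=0.156
L1: Y=0.000-0.1487j on G[1,4]
R4: Y=0.03436+0.000j on G[3,2]
R5: Y=0.0001311+0.000j on G[4,0]
R6: Y=0.003774+0.000j on G[4,1]
C1: Y=0.000+0.09361j on G[3,0]
V1: row V4−V2=26.1, i_V1 at 4,2
solve → V1=17.93-1.521j, V2=-8.054+0.3211j, V3=-0.0004496+0.02527j, V4=18.05+0.3211j
aux → i_V1=-0.4567+0.01017j

-0.002365-4.209e-05j A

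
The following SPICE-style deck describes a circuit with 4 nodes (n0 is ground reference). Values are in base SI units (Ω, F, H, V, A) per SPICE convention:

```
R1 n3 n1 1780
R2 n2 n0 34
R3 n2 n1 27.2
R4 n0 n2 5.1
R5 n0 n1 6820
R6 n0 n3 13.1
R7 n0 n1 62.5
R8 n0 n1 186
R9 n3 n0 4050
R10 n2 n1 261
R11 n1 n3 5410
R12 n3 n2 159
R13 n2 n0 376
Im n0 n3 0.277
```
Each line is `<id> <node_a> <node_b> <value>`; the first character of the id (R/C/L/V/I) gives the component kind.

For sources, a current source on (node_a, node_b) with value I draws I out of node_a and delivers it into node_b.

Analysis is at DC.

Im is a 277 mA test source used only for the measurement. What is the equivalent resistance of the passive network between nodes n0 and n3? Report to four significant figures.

Element admittances at DC:
  Y(R1) = 0.0005618 S between n3,n1
  Y(R2) = 0.02941 S between n2,n0
  Y(R3) = 0.03676 S between n2,n1
  Y(R4) = 0.1961 S between n0,n2
  Y(R5) = 0.0001466 S between n0,n1
  Y(R6) = 0.07634 S between n0,n3
  Y(R7) = 0.01600 S between n0,n1
  Y(R8) = 0.005376 S between n0,n1
  Y(R9) = 0.0002469 S between n3,n0
  Y(R10) = 0.003831 S between n2,n1
  Y(R11) = 0.0001848 S between n1,n3
  Y(R12) = 0.006289 S between n3,n2
  Y(R13) = 0.002660 S between n2,n0
  Im: injects 0.277 A into n3 (from n0)
Assemble and solve the 3×3 MNA system:
  V(n1)=0.09779  V(n2)=0.09036  V(n3)=3.320

R_eq = 11.99 Ω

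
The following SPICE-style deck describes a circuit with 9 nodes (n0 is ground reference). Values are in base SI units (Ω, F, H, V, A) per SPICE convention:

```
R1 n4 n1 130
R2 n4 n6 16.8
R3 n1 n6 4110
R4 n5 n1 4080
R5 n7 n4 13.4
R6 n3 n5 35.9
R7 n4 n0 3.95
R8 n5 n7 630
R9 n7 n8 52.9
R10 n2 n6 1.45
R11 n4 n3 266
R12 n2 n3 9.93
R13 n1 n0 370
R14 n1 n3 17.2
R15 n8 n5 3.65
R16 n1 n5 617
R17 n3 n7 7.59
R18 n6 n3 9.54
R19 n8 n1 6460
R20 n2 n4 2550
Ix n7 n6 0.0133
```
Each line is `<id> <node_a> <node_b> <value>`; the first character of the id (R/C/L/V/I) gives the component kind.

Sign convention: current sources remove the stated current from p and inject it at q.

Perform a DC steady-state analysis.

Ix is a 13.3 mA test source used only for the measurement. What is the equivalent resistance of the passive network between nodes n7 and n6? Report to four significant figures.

R_eq = 8.646 Ω

Apply KCL at each of the 8 non-ground nodes and solve the resulting linear system.
Node n1: branches {R1, R3, R4, R13, R14, R16, R19} → V_1 = 0.01050
Node n2: branches {R10, R12, R20} → V_2 = 0.05617
Node n3: branches {R6, R11, R12, R14, R17, R18} → V_3 = 0.01299
Node n4: branches {R1, R2, R5, R7, R11, R20} → V_4 = -0.0001121
Node n5: branches {R4, R6, R8, R15, R16} → V_5 = -0.01278
Node n6: branches {R2, R3, R10, R18, Ix} → V_6 = 0.06250
Node n7: branches {R5, R8, R9, R17, Ix} → V_7 = -0.05248
Node n8: branches {R9, R15, R19} → V_8 = -0.01533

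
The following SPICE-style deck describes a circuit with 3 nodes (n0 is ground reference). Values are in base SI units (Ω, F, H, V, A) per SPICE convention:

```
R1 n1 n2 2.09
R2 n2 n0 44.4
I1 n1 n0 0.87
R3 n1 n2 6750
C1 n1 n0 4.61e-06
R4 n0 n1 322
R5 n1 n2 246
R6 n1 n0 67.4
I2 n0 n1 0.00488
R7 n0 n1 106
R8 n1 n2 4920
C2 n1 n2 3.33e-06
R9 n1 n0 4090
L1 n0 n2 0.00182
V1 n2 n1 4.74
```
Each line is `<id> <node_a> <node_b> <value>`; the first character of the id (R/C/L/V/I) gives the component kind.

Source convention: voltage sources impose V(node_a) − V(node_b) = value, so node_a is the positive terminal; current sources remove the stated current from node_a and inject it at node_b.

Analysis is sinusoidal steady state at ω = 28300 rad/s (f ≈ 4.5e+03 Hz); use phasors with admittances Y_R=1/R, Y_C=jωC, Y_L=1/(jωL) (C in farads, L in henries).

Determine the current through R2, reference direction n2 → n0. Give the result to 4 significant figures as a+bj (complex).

MNA unknowns: 2 node voltages V₁..V_2 plus 1 source current (V1)
R1: Y=0.4785+0.000j on G[1,2]
R2: Y=0.02252+0.000j on G[2,0]
I1: z[1]−=0.87, z[0]+=0.87
R3: Y=0.0001481+0.000j on G[1,2]
C1: Y=0.000+0.1305j on G[1,0]
R4: Y=0.003106+0.000j on G[0,1]
R5: Y=0.004065+0.000j on G[1,2]
R6: Y=0.01484+0.000j on G[1,0]
I2: z[0]−=0.00488, z[1]+=0.00488
R7: Y=0.009434+0.000j on G[0,1]
R8: Y=0.0002033+0.000j on G[1,2]
C2: Y=0.000+0.09424j on G[1,2]
R9: Y=0.0002445+0.000j on G[1,0]
L1: Y=0.000-0.01942j on G[0,2]
V1: row V2−V1=4.74, i_V1 at 2,1
solve → V1=-2.594+7.580j, V2=2.146+7.580j
aux → i_V1=-2.484-0.5758j

0.04833+0.1707j A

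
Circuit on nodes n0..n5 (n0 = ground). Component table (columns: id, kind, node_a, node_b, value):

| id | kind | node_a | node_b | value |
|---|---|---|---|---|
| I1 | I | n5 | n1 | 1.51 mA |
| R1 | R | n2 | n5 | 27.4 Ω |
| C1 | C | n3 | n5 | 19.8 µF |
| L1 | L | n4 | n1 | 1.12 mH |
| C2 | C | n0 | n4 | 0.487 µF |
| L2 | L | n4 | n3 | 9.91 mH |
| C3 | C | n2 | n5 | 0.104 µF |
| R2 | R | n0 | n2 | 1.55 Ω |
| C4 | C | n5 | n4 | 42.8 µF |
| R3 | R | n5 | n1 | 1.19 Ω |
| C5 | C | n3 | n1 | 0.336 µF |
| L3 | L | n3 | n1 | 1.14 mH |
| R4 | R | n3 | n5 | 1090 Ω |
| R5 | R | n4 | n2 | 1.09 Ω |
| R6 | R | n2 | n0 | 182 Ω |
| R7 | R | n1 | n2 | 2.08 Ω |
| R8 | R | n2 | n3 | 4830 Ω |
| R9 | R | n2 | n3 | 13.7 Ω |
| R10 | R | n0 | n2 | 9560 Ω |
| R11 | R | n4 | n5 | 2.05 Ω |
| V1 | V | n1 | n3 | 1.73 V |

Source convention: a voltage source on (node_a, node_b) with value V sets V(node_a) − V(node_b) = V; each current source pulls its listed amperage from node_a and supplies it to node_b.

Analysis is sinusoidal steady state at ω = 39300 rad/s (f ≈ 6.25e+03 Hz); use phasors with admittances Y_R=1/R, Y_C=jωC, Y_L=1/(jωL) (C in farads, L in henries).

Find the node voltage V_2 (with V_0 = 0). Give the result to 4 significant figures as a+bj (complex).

-0.008050+0.002510j V

Apply KCL at each of the 5 non-ground nodes and solve the resulting linear system.
Node n1: branches {I1, L1, R3, C5, L3, R7, V1} → V_1 = 0.3521+0.4823j
Node n2: branches {R1, C3, R2, R5, R6, R7, R8, R9, R10} → V_2 = -0.008050+0.002510j
Node n3: branches {C1, L2, C5, L3, R4, R8, R9, V1} → V_3 = -1.378+0.4823j
Node n4: branches {L1, C2, L2, C4, R5, R11} → V_4 = -0.08536-0.2737j
Node n5: branches {I1, R1, C1, C3, C4, R3, R4, R11} → V_5 = -0.2351-0.2667j
Source currents: i(V1)=-0.6822-0.8344j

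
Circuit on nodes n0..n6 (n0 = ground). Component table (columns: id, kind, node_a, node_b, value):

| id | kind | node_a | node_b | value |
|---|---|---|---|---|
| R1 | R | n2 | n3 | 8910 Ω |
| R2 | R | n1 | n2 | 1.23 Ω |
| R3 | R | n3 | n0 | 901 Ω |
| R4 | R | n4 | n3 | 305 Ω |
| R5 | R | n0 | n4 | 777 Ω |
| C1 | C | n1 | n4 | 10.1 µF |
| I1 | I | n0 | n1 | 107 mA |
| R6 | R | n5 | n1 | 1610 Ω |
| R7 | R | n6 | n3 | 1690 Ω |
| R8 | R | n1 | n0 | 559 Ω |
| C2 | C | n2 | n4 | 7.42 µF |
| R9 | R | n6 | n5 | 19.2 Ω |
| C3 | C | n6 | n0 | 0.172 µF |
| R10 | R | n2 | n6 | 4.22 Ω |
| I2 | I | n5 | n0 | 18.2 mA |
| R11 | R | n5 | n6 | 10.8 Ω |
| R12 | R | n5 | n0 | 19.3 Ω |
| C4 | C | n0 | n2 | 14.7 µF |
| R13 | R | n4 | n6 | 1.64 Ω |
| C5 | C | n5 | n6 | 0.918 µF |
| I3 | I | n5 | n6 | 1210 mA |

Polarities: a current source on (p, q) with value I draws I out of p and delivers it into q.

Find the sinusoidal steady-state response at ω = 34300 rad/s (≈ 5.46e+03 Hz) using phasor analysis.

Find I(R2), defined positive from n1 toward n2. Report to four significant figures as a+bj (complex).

0.1952-0.01147j A

Apply KCL at each of the 6 non-ground nodes and solve the resulting linear system.
Node n1: branches {R2, C1, I1, R6, R8} → V_1 = 0.2145-0.7637j
Node n2: branches {R1, R2, C2, R10, C4} → V_2 = -0.02556-0.7496j
Node n3: branches {R1, R3, R4, R7} → V_3 = 0.1641-0.7925j
Node n4: branches {R4, R5, C1, C2, R13} → V_4 = 0.1756-1.030j
Node n5: branches {R6, R9, I2, R11, R12, C5, I3} → V_5 = -5.706+0.2670j
Node n6: branches {R7, R9, C3, R10, R11, R13, C5, I3} → V_6 = 0.4444-0.9716j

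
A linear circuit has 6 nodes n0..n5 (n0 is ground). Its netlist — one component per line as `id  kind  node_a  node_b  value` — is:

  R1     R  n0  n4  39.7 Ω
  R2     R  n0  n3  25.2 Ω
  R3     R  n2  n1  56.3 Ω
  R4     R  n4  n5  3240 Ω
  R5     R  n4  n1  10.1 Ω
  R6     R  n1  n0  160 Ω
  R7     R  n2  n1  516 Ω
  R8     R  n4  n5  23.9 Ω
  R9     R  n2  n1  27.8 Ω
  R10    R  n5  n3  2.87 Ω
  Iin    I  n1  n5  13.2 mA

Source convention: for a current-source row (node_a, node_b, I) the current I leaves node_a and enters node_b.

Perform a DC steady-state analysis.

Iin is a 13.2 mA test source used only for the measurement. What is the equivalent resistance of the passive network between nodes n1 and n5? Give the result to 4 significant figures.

MNA unknowns: 5 node voltages V₁..V_5
R1: Y=0.02519 on G[0,4]
R2: Y=0.03968 on G[0,3]
R3: Y=0.01776 on G[2,1]
R4: Y=0.0003086 on G[4,5]
R5: Y=0.09901 on G[4,1]
R6: Y=0.006250 on G[1,0]
R7: Y=0.001938 on G[2,1]
R8: Y=0.04184 on G[4,5]
R9: Y=0.03597 on G[2,1]
R10: Y=0.3484 on G[5,3]
Iin: z[1]−=0.0132, z[5]+=0.0132
solve → V1=-0.2237, V2=-0.2237, V3=0.1015, V4=-0.1045, V5=0.1131

R_eq = 25.51 Ω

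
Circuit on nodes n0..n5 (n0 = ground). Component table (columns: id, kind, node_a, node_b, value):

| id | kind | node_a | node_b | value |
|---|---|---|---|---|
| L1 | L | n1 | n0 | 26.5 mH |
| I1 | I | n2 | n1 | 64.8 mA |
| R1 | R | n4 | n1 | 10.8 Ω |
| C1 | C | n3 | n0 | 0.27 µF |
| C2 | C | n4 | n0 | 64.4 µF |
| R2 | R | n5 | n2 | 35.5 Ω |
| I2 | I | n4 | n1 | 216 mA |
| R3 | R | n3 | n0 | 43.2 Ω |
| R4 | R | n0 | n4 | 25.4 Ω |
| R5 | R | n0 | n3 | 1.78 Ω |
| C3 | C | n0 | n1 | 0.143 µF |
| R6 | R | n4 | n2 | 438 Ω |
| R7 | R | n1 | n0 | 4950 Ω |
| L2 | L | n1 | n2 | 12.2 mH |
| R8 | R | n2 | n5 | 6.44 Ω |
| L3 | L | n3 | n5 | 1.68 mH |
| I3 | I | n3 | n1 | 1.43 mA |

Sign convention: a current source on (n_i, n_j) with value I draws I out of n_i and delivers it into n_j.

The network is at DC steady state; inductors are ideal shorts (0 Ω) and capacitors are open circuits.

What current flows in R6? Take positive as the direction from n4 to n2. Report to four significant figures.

MNA unknowns: 5 node voltages V₁..V_5 plus 3 source currents (L1, L2, L3)
L1: row V1−V0=0, i_L1 at 1,0
I1: z[2]−=0.0648, z[1]+=0.0648
R1: Y=0.09259 on G[4,1]
C1: Y=0.000 on G[3,0]
C2: Y=0.000 on G[4,0]
R2: Y=0.02817 on G[5,2]
I2: z[4]−=0.216, z[1]+=0.216
R3: Y=0.02315 on G[3,0]
R4: Y=0.03937 on G[0,4]
R5: Y=0.5618 on G[0,3]
C3: Y=0.000 on G[0,1]
R6: Y=0.002283 on G[4,2]
R7: Y=0.0002020 on G[1,0]
L2: row V1−V2=0, i_L2 at 1,2
R8: Y=0.1553 on G[2,5]
L3: row V3−V5=0, i_L3 at 3,5
I3: z[3]−=0.00143, z[1]+=0.00143
solve → V1=0.000, V2=0.000, V3=-0.001861, V4=-1.609, V5=-0.001861
aux → i_L1=0.06443, i_L2=0.06881, i_L3=-0.0003414

-0.003673 A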